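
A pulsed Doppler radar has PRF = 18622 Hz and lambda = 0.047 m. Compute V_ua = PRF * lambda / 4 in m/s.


V_ua = 18622 * 0.047 / 4 = 218.8 m/s

218.8 m/s


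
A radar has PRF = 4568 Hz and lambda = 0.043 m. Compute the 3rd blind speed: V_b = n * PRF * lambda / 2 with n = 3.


V_blind = 3 * 4568 * 0.043 / 2 = 294.6 m/s

294.6 m/s


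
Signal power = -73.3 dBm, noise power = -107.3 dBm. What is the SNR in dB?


SNR = -73.3 - (-107.3) = 34.0 dB

34.0 dB


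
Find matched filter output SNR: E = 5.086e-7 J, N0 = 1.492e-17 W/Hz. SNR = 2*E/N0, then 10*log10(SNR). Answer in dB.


SNR_lin = 2 * 5.086e-7 / 1.492e-17 = 6.818e10
SNR_dB = 10*log10(6.818e10) = 108.3 dB

108.3 dB


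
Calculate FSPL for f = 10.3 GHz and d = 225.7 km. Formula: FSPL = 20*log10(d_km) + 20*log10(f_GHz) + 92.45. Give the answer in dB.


20*log10(225.7) = 47.07
20*log10(10.3) = 20.26
FSPL = 159.8 dB

159.8 dB


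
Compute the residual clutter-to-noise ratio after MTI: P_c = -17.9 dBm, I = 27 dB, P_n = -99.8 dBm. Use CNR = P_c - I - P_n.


CNR = -17.9 - 27 - (-99.8) = 54.9 dB

54.9 dB


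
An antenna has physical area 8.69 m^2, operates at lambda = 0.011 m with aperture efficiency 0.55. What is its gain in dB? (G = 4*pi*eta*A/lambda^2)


G_linear = 4*pi*0.55*8.69/0.011^2 = 496371.64
G_dB = 10*log10(496371.64) = 57.0 dB

57.0 dB


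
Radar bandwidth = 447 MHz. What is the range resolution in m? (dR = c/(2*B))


dR = 3e8 / (2 * 447000000.0) = 0.34 m

0.34 m


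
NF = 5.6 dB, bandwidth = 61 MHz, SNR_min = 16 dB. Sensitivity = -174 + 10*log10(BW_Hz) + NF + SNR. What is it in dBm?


10*log10(61000000.0) = 77.85
S = -174 + 77.85 + 5.6 + 16 = -74.5 dBm

-74.5 dBm


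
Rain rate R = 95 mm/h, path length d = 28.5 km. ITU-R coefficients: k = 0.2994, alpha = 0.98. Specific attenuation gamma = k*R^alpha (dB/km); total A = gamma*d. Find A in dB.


gamma = 0.2994 * 95^0.98 = 25.966949 dB/km
A = 25.966949 * 28.5 = 740.06 dB

740.06 dB


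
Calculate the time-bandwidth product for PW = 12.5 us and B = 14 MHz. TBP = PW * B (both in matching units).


TBP = 12.5 * 14 = 175.0

175.0


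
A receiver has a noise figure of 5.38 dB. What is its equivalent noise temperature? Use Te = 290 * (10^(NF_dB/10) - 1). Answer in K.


NF_lin = 10^(5.38/10) = 3.451437
Te = 290 * (3.451437 - 1) = 710.9 K

710.9 K


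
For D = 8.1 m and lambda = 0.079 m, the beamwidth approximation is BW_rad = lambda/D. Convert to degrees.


BW_rad = 0.079 / 8.1 = 0.009753
BW_deg = 0.56 degrees

0.56 degrees


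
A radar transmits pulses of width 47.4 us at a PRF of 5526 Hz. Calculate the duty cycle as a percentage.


DC = 47.4e-6 * 5526 * 100 = 26.19%

26.19%


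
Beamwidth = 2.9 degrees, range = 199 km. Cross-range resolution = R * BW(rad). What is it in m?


BW_rad = 0.050614548
CR = 199000 * 0.050614548 = 10072.3 m

10072.3 m


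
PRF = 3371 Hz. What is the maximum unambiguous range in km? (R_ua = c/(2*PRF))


R_ua = 3e8 / (2 * 3371) = 44497.2 m = 44.5 km

44.5 km


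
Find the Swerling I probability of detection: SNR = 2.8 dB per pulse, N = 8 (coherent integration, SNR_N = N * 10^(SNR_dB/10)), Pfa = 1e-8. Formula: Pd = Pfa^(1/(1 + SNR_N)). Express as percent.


SNR_lin = 10^(2.8/10) = 1.90546
SNR_N = 8 * 1.90546 = 15.24368
1/(1 + SNR_N) = 1/16.24368 = 0.0615624
Pd = (1e-8)^0.0615624 = 0.32174
Pd = 32.2%

32.2%


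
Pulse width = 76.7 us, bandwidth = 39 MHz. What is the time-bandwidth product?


TBP = 76.7 * 39 = 2991.3

2991.3


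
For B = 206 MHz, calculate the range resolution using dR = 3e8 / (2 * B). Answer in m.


dR = 3e8 / (2 * 206000000.0) = 0.73 m

0.73 m


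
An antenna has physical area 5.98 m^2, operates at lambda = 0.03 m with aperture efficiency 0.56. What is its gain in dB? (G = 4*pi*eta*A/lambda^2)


G_linear = 4*pi*0.56*5.98/0.03^2 = 46758.07
G_dB = 10*log10(46758.07) = 46.7 dB

46.7 dB


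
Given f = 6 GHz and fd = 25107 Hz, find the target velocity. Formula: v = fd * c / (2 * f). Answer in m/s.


v = 25107 * 3e8 / (2 * 6000000000.0) = 627.7 m/s

627.7 m/s


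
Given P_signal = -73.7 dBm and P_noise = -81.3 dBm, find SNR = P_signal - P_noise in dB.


SNR = -73.7 - (-81.3) = 7.6 dB

7.6 dB


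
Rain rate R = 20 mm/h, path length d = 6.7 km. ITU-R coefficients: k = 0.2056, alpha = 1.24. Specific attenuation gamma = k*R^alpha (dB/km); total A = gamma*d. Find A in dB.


gamma = 0.2056 * 20^1.24 = 8.439181 dB/km
A = 8.439181 * 6.7 = 56.54 dB

56.54 dB


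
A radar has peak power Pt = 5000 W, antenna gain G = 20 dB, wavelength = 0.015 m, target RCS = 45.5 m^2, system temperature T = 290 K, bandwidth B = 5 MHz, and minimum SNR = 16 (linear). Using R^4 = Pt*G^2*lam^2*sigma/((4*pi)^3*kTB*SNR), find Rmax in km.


G_lin = 10^(20/10) = 100.0
R^4 = 5000 * 100.0^2 * 0.015^2 * 45.5 / ((4*pi)^3 * 1.38e-23 * 290 * 5000000.0 * 16)
R^4 = 8.05689e14 m^4
R_max = (8.05689e14)^(1/4) = 5327.7 m = 5.3 km

5.3 km


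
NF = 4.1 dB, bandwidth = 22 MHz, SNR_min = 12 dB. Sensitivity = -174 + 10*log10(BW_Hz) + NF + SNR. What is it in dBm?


10*log10(22000000.0) = 73.42
S = -174 + 73.42 + 4.1 + 12 = -84.5 dBm

-84.5 dBm


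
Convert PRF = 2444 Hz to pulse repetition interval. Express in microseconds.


PRI = 1/2444 = 0.0004091653 s = 409.2 us

409.2 us


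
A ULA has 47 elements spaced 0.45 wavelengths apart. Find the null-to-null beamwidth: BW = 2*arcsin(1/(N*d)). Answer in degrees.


1/(N*d) = 1/(47*0.45) = 0.047281
BW = 2*arcsin(0.047281) = 5.4 degrees

5.4 degrees


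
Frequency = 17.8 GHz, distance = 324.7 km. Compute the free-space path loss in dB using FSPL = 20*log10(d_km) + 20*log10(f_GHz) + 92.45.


20*log10(324.7) = 50.23
20*log10(17.8) = 25.01
FSPL = 167.7 dB

167.7 dB


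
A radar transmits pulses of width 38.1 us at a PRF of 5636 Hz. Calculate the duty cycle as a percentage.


DC = 38.1e-6 * 5636 * 100 = 21.47%

21.47%


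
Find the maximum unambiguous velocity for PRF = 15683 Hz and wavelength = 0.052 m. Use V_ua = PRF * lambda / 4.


V_ua = 15683 * 0.052 / 4 = 203.9 m/s

203.9 m/s


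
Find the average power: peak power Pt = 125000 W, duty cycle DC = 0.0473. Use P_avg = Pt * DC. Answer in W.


P_avg = 125000 * 0.0473 = 5912.5 W

5912.5 W


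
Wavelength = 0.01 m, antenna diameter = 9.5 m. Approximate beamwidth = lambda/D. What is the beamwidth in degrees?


BW_rad = 0.01 / 9.5 = 0.001053
BW_deg = 0.06 degrees

0.06 degrees


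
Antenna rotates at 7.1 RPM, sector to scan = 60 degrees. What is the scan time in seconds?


t = 60 / (7.1 * 360) * 60 = 1.41 s

1.41 s


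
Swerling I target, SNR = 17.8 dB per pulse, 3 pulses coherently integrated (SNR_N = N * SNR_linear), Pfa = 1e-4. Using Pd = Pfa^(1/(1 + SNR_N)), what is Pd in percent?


SNR_lin = 10^(17.8/10) = 60.25596
SNR_N = 3 * 60.25596 = 180.76788
1/(1 + SNR_N) = 1/181.76788 = 0.0055015
Pd = (1e-4)^0.0055015 = 0.95059
Pd = 95.1%

95.1%


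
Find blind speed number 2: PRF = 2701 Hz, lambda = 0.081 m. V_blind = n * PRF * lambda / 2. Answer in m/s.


V_blind = 2 * 2701 * 0.081 / 2 = 218.8 m/s

218.8 m/s


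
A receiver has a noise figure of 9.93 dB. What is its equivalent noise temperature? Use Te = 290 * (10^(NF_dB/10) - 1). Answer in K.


NF_lin = 10^(9.93/10) = 9.840111
Te = 290 * (9.840111 - 1) = 2563.6 K

2563.6 K


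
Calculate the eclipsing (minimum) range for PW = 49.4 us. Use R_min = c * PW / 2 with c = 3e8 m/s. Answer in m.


R_min = 3e8 * 49.4e-6 / 2 = 7410.0 m

7410.0 m


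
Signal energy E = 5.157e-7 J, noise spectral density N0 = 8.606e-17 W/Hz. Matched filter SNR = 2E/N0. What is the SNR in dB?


SNR_lin = 2 * 5.157e-7 / 8.606e-17 = 1.198e10
SNR_dB = 10*log10(1.198e10) = 100.8 dB

100.8 dB


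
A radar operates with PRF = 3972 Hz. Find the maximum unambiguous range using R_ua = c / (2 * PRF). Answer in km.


R_ua = 3e8 / (2 * 3972) = 37764.4 m = 37.8 km

37.8 km


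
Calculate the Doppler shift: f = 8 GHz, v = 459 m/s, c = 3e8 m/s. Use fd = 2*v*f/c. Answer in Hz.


fd = 2 * 459 * 8000000000.0 / 3e8 = 24480.0 Hz

24480.0 Hz


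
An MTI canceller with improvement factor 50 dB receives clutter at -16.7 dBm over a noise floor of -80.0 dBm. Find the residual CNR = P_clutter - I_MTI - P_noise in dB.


CNR = -16.7 - 50 - (-80.0) = 13.3 dB

13.3 dB


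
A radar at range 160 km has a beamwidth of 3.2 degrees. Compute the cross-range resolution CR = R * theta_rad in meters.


BW_rad = 0.055850536
CR = 160000 * 0.055850536 = 8936.1 m

8936.1 m


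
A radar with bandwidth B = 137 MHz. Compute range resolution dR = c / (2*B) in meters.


dR = 3e8 / (2 * 137000000.0) = 1.09 m

1.09 m


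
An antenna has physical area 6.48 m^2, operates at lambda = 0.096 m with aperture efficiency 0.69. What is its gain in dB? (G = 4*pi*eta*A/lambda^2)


G_linear = 4*pi*0.69*6.48/0.096^2 = 6096.65
G_dB = 10*log10(6096.65) = 37.9 dB

37.9 dB


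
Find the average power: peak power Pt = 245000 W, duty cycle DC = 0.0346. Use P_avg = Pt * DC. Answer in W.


P_avg = 245000 * 0.0346 = 8477.0 W

8477.0 W


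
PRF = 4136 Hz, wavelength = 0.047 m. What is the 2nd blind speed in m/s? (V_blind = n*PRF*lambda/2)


V_blind = 2 * 4136 * 0.047 / 2 = 194.4 m/s

194.4 m/s


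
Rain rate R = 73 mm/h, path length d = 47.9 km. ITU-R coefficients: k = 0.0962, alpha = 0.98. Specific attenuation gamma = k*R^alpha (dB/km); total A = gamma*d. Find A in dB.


gamma = 0.0962 * 73^0.98 = 6.445127 dB/km
A = 6.445127 * 47.9 = 308.72 dB

308.72 dB


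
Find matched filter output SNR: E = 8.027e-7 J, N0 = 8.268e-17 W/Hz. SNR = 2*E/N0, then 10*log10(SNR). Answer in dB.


SNR_lin = 2 * 8.027e-7 / 8.268e-17 = 1.942e10
SNR_dB = 10*log10(1.942e10) = 102.9 dB

102.9 dB


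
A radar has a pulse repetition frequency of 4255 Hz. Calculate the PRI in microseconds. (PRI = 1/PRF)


PRI = 1/4255 = 0.0002350176 s = 235.0 us

235.0 us


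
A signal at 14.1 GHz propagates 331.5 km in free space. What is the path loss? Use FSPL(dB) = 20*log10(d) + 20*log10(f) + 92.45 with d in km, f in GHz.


20*log10(331.5) = 50.41
20*log10(14.1) = 22.98
FSPL = 165.8 dB

165.8 dB


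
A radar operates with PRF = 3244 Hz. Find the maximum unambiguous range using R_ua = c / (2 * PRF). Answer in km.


R_ua = 3e8 / (2 * 3244) = 46239.2 m = 46.2 km

46.2 km


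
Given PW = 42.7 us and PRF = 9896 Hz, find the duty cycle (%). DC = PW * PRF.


DC = 42.7e-6 * 9896 * 100 = 42.26%

42.26%


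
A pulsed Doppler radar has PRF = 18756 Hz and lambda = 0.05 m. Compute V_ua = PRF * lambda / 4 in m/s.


V_ua = 18756 * 0.05 / 4 = 234.5 m/s

234.5 m/s


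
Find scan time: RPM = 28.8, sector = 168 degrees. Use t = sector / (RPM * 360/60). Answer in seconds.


t = 168 / (28.8 * 360) * 60 = 0.97 s

0.97 s


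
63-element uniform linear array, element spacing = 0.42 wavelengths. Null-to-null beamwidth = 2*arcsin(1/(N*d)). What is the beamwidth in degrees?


1/(N*d) = 1/(63*0.42) = 0.037793
BW = 2*arcsin(0.037793) = 4.3 degrees

4.3 degrees


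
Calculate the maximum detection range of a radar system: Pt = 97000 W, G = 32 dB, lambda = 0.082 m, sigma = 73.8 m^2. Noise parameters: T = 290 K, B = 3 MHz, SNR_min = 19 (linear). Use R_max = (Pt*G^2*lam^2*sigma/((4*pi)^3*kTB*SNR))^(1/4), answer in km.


G_lin = 10^(32/10) = 1584.893192
R^4 = 97000 * 1584.893192^2 * 0.082^2 * 73.8 / ((4*pi)^3 * 1.38e-23 * 290 * 3000000.0 * 19)
R^4 = 2.671e20 m^4
R_max = (2.671e20)^(1/4) = 127840.5 m = 127.8 km

127.8 km


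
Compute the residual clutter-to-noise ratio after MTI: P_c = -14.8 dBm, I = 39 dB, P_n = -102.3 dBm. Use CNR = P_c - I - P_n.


CNR = -14.8 - 39 - (-102.3) = 48.5 dB

48.5 dB


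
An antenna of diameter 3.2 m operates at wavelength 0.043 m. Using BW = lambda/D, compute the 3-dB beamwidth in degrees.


BW_rad = 0.043 / 3.2 = 0.013437
BW_deg = 0.77 degrees

0.77 degrees


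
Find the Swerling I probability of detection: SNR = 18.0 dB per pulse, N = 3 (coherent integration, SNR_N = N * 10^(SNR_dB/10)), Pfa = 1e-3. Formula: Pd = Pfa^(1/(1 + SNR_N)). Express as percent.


SNR_lin = 10^(18.0/10) = 63.09573
SNR_N = 3 * 63.09573 = 189.28719
1/(1 + SNR_N) = 1/190.28719 = 0.0052552
Pd = (1e-3)^0.0052552 = 0.96435
Pd = 96.4%

96.4%


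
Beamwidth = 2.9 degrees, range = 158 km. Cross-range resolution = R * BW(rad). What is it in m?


BW_rad = 0.050614548
CR = 158000 * 0.050614548 = 7997.1 m

7997.1 m


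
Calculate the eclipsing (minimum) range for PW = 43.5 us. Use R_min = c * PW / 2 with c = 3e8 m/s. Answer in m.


R_min = 3e8 * 43.5e-6 / 2 = 6525.0 m

6525.0 m


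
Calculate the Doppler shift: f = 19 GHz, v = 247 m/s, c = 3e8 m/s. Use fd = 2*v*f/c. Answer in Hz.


fd = 2 * 247 * 19000000000.0 / 3e8 = 31286.7 Hz

31286.7 Hz


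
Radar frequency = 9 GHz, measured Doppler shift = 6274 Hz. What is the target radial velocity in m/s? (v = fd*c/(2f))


v = 6274 * 3e8 / (2 * 9000000000.0) = 104.6 m/s

104.6 m/s


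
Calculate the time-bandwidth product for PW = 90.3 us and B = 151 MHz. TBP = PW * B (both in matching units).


TBP = 90.3 * 151 = 13635.3

13635.3


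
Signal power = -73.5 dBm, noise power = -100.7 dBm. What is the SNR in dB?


SNR = -73.5 - (-100.7) = 27.2 dB

27.2 dB


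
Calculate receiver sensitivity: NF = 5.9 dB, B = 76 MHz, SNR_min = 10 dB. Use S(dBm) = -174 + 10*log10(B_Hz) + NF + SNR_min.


10*log10(76000000.0) = 78.81
S = -174 + 78.81 + 5.9 + 10 = -79.3 dBm

-79.3 dBm


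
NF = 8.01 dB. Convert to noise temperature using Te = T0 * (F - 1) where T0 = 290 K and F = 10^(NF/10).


NF_lin = 10^(8.01/10) = 6.324119
Te = 290 * (6.324119 - 1) = 1544.0 K

1544.0 K


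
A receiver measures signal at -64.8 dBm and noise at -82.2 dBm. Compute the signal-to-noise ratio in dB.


SNR = -64.8 - (-82.2) = 17.4 dB

17.4 dB


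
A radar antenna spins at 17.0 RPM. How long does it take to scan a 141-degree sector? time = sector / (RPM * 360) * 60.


t = 141 / (17.0 * 360) * 60 = 1.38 s

1.38 s


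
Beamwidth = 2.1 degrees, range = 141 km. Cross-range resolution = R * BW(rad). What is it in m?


BW_rad = 0.036651914
CR = 141000 * 0.036651914 = 5167.9 m

5167.9 m


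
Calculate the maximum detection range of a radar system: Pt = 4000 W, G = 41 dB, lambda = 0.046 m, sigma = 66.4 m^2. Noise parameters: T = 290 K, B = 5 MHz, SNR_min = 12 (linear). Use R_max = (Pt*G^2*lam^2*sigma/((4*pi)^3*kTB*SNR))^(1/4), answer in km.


G_lin = 10^(41/10) = 12589.254118
R^4 = 4000 * 12589.254118^2 * 0.046^2 * 66.4 / ((4*pi)^3 * 1.38e-23 * 290 * 5000000.0 * 12)
R^4 = 1.86933e20 m^4
R_max = (1.86933e20)^(1/4) = 116928.8 m = 116.9 km

116.9 km


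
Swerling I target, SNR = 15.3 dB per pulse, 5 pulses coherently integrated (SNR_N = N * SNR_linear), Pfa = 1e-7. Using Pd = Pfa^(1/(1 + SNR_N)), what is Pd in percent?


SNR_lin = 10^(15.3/10) = 33.88442
SNR_N = 5 * 33.88442 = 169.4221
1/(1 + SNR_N) = 1/170.4221 = 0.0058678
Pd = (1e-7)^0.0058678 = 0.90976
Pd = 91.0%

91.0%


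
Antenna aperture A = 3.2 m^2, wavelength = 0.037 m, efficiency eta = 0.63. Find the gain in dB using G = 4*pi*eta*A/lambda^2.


G_linear = 4*pi*0.63*3.2/0.037^2 = 18505.33
G_dB = 10*log10(18505.33) = 42.7 dB

42.7 dB


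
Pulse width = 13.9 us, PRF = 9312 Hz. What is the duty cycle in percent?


DC = 13.9e-6 * 9312 * 100 = 12.94%

12.94%


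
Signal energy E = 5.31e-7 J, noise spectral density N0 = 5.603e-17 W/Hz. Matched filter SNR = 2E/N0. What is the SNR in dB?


SNR_lin = 2 * 5.31e-7 / 5.603e-17 = 1.895e10
SNR_dB = 10*log10(1.895e10) = 102.8 dB

102.8 dB


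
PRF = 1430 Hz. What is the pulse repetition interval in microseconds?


PRI = 1/1430 = 0.0006993007 s = 699.3 us

699.3 us


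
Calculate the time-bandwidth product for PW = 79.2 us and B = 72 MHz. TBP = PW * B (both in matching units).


TBP = 79.2 * 72 = 5702.4

5702.4


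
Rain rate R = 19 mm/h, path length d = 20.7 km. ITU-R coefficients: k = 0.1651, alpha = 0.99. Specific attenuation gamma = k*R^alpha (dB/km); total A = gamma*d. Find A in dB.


gamma = 0.1651 * 19^0.99 = 3.045882 dB/km
A = 3.045882 * 20.7 = 63.05 dB

63.05 dB


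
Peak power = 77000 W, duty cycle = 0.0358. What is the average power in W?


P_avg = 77000 * 0.0358 = 2756.6 W

2756.6 W


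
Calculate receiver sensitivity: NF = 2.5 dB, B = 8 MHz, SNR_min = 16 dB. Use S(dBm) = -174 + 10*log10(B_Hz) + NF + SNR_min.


10*log10(8000000.0) = 69.03
S = -174 + 69.03 + 2.5 + 16 = -86.5 dBm

-86.5 dBm


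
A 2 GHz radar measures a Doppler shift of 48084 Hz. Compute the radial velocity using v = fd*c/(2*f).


v = 48084 * 3e8 / (2 * 2000000000.0) = 3606.3 m/s

3606.3 m/s


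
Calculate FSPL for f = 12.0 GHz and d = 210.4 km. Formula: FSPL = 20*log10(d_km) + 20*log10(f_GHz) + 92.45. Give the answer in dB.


20*log10(210.4) = 46.46
20*log10(12.0) = 21.58
FSPL = 160.5 dB

160.5 dB


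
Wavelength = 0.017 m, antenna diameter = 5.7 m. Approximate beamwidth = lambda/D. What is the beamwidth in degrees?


BW_rad = 0.017 / 5.7 = 0.002982
BW_deg = 0.17 degrees

0.17 degrees


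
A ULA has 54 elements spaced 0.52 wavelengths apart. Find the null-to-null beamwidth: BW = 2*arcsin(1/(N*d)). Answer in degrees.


1/(N*d) = 1/(54*0.52) = 0.035613
BW = 2*arcsin(0.035613) = 4.1 degrees

4.1 degrees


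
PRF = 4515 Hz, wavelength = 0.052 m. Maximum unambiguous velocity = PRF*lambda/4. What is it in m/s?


V_ua = 4515 * 0.052 / 4 = 58.7 m/s

58.7 m/s


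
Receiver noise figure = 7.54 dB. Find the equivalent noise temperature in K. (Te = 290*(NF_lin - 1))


NF_lin = 10^(7.54/10) = 5.675446
Te = 290 * (5.675446 - 1) = 1355.9 K

1355.9 K


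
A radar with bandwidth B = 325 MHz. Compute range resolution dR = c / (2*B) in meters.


dR = 3e8 / (2 * 325000000.0) = 0.46 m

0.46 m


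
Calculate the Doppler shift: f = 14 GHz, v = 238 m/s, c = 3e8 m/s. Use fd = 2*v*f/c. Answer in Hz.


fd = 2 * 238 * 14000000000.0 / 3e8 = 22213.3 Hz

22213.3 Hz


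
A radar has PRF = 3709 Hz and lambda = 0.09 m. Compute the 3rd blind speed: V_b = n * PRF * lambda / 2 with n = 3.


V_blind = 3 * 3709 * 0.09 / 2 = 500.7 m/s

500.7 m/s


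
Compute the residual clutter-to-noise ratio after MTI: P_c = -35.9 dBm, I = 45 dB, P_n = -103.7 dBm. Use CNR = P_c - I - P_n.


CNR = -35.9 - 45 - (-103.7) = 22.8 dB

22.8 dB


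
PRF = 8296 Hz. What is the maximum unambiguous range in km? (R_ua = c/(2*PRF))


R_ua = 3e8 / (2 * 8296) = 18081.0 m = 18.1 km

18.1 km


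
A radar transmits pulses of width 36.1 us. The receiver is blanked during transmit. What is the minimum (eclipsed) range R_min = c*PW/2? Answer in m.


R_min = 3e8 * 36.1e-6 / 2 = 5415.0 m

5415.0 m


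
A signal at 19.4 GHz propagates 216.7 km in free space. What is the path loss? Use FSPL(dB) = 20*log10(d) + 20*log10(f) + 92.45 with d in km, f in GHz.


20*log10(216.7) = 46.72
20*log10(19.4) = 25.76
FSPL = 164.9 dB

164.9 dB


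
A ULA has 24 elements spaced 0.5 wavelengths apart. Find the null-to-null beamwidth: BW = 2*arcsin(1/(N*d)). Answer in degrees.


1/(N*d) = 1/(24*0.5) = 0.083333
BW = 2*arcsin(0.083333) = 9.6 degrees

9.6 degrees


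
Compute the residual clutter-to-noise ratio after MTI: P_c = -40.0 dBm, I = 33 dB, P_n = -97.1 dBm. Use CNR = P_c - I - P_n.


CNR = -40.0 - 33 - (-97.1) = 24.1 dB

24.1 dB


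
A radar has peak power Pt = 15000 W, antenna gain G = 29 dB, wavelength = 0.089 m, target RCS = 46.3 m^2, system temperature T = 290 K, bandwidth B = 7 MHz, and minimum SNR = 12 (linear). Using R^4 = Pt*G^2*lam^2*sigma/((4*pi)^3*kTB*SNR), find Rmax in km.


G_lin = 10^(29/10) = 794.328235
R^4 = 15000 * 794.328235^2 * 0.089^2 * 46.3 / ((4*pi)^3 * 1.38e-23 * 290 * 7000000.0 * 12)
R^4 = 5.20315e18 m^4
R_max = (5.20315e18)^(1/4) = 47760.2 m = 47.8 km

47.8 km


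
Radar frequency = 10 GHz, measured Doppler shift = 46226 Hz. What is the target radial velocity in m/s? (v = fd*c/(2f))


v = 46226 * 3e8 / (2 * 10000000000.0) = 693.4 m/s

693.4 m/s


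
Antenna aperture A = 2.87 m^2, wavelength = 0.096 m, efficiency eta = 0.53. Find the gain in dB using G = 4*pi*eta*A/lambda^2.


G_linear = 4*pi*0.53*2.87/0.096^2 = 2074.08
G_dB = 10*log10(2074.08) = 33.2 dB

33.2 dB


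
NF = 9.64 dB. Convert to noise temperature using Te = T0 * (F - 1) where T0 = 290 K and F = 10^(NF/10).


NF_lin = 10^(9.64/10) = 9.204496
Te = 290 * (9.204496 - 1) = 2379.3 K

2379.3 K


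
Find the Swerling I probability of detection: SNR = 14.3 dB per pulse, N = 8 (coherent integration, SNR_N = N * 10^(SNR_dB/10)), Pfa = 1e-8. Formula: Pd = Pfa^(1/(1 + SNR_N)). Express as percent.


SNR_lin = 10^(14.3/10) = 26.91535
SNR_N = 8 * 26.91535 = 215.3228
1/(1 + SNR_N) = 1/216.3228 = 0.0046227
Pd = (1e-8)^0.0046227 = 0.91837
Pd = 91.8%

91.8%


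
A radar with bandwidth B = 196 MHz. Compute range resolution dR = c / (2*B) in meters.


dR = 3e8 / (2 * 196000000.0) = 0.77 m

0.77 m


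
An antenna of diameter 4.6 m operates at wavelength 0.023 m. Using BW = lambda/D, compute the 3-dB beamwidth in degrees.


BW_rad = 0.023 / 4.6 = 0.005
BW_deg = 0.29 degrees

0.29 degrees


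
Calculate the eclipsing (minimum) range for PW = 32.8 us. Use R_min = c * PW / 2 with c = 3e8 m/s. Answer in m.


R_min = 3e8 * 32.8e-6 / 2 = 4920.0 m

4920.0 m


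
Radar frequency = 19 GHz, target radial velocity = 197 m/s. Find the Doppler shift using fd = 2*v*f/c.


fd = 2 * 197 * 19000000000.0 / 3e8 = 24953.3 Hz

24953.3 Hz


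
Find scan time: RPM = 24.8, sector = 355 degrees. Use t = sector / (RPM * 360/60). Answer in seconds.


t = 355 / (24.8 * 360) * 60 = 2.39 s

2.39 s


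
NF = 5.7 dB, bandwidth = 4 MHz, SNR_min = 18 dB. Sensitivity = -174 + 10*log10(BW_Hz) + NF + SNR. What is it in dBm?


10*log10(4000000.0) = 66.02
S = -174 + 66.02 + 5.7 + 18 = -84.3 dBm

-84.3 dBm


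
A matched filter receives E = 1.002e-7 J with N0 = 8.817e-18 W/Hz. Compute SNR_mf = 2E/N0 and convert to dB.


SNR_lin = 2 * 1.002e-7 / 8.817e-18 = 2.273e10
SNR_dB = 10*log10(2.273e10) = 103.6 dB

103.6 dB


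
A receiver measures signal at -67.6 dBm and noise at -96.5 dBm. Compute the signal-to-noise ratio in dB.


SNR = -67.6 - (-96.5) = 28.9 dB

28.9 dB


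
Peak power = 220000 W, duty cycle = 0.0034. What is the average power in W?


P_avg = 220000 * 0.0034 = 748.0 W

748.0 W


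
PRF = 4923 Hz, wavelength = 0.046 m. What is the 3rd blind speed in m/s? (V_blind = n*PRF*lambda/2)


V_blind = 3 * 4923 * 0.046 / 2 = 339.7 m/s

339.7 m/s


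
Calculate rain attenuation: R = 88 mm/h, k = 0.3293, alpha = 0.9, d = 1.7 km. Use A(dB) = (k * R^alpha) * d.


gamma = 0.3293 * 88^0.9 = 18.519367 dB/km
A = 18.519367 * 1.7 = 31.48 dB

31.48 dB


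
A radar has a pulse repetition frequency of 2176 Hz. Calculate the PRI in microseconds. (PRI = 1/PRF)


PRI = 1/2176 = 0.0004595588 s = 459.6 us

459.6 us


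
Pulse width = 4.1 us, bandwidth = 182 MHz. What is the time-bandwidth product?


TBP = 4.1 * 182 = 746.2

746.2


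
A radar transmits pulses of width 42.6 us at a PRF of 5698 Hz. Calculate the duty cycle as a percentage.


DC = 42.6e-6 * 5698 * 100 = 24.27%

24.27%


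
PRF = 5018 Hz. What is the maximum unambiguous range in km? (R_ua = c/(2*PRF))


R_ua = 3e8 / (2 * 5018) = 29892.4 m = 29.9 km

29.9 km


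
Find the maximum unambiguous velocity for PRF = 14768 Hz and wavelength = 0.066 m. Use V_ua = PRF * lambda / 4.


V_ua = 14768 * 0.066 / 4 = 243.7 m/s

243.7 m/s


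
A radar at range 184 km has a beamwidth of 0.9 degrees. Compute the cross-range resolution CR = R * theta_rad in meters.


BW_rad = 0.015707963
CR = 184000 * 0.015707963 = 2890.3 m

2890.3 m


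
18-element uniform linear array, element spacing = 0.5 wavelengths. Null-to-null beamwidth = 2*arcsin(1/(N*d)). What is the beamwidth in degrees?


1/(N*d) = 1/(18*0.5) = 0.111111
BW = 2*arcsin(0.111111) = 12.8 degrees

12.8 degrees


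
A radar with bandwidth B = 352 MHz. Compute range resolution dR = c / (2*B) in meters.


dR = 3e8 / (2 * 352000000.0) = 0.43 m

0.43 m


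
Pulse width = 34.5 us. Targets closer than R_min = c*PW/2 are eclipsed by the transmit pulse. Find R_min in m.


R_min = 3e8 * 34.5e-6 / 2 = 5175.0 m

5175.0 m


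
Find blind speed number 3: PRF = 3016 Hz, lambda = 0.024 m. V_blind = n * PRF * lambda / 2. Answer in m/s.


V_blind = 3 * 3016 * 0.024 / 2 = 108.6 m/s

108.6 m/s


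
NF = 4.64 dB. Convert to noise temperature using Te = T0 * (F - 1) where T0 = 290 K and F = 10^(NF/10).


NF_lin = 10^(4.64/10) = 2.910717
Te = 290 * (2.910717 - 1) = 554.1 K

554.1 K


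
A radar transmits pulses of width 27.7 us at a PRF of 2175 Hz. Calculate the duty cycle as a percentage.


DC = 27.7e-6 * 2175 * 100 = 6.02%

6.02%


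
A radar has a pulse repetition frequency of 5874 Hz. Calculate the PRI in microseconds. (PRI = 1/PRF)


PRI = 1/5874 = 0.0001702417 s = 170.2 us

170.2 us


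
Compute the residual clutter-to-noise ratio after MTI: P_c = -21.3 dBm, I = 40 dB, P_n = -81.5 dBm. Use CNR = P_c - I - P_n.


CNR = -21.3 - 40 - (-81.5) = 20.2 dB

20.2 dB


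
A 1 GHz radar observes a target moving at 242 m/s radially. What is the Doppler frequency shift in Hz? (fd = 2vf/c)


fd = 2 * 242 * 1000000000.0 / 3e8 = 1613.3 Hz

1613.3 Hz


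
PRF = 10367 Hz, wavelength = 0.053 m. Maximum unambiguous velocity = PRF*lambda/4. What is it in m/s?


V_ua = 10367 * 0.053 / 4 = 137.4 m/s

137.4 m/s


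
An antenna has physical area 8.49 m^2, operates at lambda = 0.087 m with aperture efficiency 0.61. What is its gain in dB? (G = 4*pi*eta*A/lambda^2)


G_linear = 4*pi*0.61*8.49/0.087^2 = 8598.23
G_dB = 10*log10(8598.23) = 39.3 dB

39.3 dB


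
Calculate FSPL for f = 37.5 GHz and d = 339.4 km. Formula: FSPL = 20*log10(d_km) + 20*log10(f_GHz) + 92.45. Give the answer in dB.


20*log10(339.4) = 50.61
20*log10(37.5) = 31.48
FSPL = 174.5 dB

174.5 dB


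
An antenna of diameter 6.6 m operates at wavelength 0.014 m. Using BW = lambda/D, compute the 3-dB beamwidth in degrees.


BW_rad = 0.014 / 6.6 = 0.002121
BW_deg = 0.12 degrees

0.12 degrees


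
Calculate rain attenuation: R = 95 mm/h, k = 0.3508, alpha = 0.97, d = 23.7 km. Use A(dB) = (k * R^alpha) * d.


gamma = 0.3508 * 95^0.97 = 29.070432 dB/km
A = 29.070432 * 23.7 = 688.97 dB

688.97 dB


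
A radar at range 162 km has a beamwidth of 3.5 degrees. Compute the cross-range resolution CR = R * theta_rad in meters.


BW_rad = 0.061086524
CR = 162000 * 0.061086524 = 9896.0 m

9896.0 m


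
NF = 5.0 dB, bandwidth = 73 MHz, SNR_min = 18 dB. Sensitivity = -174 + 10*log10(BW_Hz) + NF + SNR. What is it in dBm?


10*log10(73000000.0) = 78.63
S = -174 + 78.63 + 5.0 + 18 = -72.4 dBm

-72.4 dBm


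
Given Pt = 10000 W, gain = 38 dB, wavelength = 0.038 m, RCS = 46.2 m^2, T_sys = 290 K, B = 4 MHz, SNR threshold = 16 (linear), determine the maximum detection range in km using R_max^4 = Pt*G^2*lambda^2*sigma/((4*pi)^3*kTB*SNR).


G_lin = 10^(38/10) = 6309.573445
R^4 = 10000 * 6309.573445^2 * 0.038^2 * 46.2 / ((4*pi)^3 * 1.38e-23 * 290 * 4000000.0 * 16)
R^4 = 5.22544e19 m^4
R_max = (5.22544e19)^(1/4) = 85021.9 m = 85.0 km

85.0 km


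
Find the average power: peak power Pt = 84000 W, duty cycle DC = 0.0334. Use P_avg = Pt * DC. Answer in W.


P_avg = 84000 * 0.0334 = 2805.6 W

2805.6 W


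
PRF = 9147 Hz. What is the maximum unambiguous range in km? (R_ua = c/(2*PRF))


R_ua = 3e8 / (2 * 9147) = 16398.8 m = 16.4 km

16.4 km


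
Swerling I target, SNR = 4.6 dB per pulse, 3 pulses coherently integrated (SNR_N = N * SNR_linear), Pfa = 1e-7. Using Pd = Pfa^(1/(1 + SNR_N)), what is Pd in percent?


SNR_lin = 10^(4.6/10) = 2.88403
SNR_N = 3 * 2.88403 = 8.65209
1/(1 + SNR_N) = 1/9.65209 = 0.1036045
Pd = (1e-7)^0.1036045 = 0.18826
Pd = 18.8%

18.8%


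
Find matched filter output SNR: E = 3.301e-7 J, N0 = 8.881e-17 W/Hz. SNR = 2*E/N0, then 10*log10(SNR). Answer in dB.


SNR_lin = 2 * 3.301e-7 / 8.881e-17 = 7.434e9
SNR_dB = 10*log10(7.434e9) = 98.7 dB

98.7 dB


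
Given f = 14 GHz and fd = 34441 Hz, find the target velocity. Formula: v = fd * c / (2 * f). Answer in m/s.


v = 34441 * 3e8 / (2 * 14000000000.0) = 369.0 m/s

369.0 m/s


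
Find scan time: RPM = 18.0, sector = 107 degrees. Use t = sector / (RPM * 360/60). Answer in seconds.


t = 107 / (18.0 * 360) * 60 = 0.99 s

0.99 s


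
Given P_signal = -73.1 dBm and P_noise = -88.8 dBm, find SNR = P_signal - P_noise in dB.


SNR = -73.1 - (-88.8) = 15.7 dB

15.7 dB


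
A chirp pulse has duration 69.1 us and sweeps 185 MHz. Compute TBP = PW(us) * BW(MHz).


TBP = 69.1 * 185 = 12783.5

12783.5


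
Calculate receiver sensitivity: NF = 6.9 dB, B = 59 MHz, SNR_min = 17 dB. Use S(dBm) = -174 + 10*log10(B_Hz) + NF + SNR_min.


10*log10(59000000.0) = 77.71
S = -174 + 77.71 + 6.9 + 17 = -72.4 dBm

-72.4 dBm


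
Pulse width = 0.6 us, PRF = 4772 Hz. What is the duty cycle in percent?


DC = 0.6e-6 * 4772 * 100 = 0.29%

0.29%


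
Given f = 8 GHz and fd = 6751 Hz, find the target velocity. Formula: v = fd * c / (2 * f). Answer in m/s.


v = 6751 * 3e8 / (2 * 8000000000.0) = 126.6 m/s

126.6 m/s


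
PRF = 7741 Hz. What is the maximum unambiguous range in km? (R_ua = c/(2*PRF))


R_ua = 3e8 / (2 * 7741) = 19377.3 m = 19.4 km

19.4 km


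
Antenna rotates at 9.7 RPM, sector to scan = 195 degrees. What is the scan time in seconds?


t = 195 / (9.7 * 360) * 60 = 3.35 s

3.35 s


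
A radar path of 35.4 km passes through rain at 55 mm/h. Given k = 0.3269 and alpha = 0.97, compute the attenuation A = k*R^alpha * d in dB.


gamma = 0.3269 * 55^0.97 = 15.942878 dB/km
A = 15.942878 * 35.4 = 564.38 dB

564.38 dB


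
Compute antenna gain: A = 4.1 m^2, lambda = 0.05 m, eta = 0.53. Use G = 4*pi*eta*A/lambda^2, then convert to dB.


G_linear = 4*pi*0.53*4.1/0.05^2 = 10922.69
G_dB = 10*log10(10922.69) = 40.4 dB

40.4 dB


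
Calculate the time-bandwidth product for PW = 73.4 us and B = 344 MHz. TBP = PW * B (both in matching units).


TBP = 73.4 * 344 = 25249.6

25249.6


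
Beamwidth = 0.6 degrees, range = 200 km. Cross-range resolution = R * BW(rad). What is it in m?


BW_rad = 0.010471976
CR = 200000 * 0.010471976 = 2094.4 m

2094.4 m


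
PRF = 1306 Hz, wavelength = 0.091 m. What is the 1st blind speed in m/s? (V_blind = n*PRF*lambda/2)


V_blind = 1 * 1306 * 0.091 / 2 = 59.4 m/s

59.4 m/s


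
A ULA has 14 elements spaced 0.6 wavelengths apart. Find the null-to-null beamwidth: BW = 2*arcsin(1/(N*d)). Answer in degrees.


1/(N*d) = 1/(14*0.6) = 0.119048
BW = 2*arcsin(0.119048) = 13.7 degrees

13.7 degrees


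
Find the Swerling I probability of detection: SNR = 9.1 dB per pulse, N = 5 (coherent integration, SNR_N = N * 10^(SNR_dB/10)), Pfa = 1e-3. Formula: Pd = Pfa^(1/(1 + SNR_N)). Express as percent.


SNR_lin = 10^(9.1/10) = 8.12831
SNR_N = 5 * 8.12831 = 40.64155
1/(1 + SNR_N) = 1/41.64155 = 0.0240145
Pd = (1e-3)^0.0240145 = 0.84714
Pd = 84.7%

84.7%


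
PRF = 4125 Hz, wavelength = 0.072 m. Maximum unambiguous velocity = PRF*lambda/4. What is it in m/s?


V_ua = 4125 * 0.072 / 4 = 74.3 m/s

74.3 m/s


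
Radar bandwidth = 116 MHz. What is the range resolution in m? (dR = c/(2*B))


dR = 3e8 / (2 * 116000000.0) = 1.29 m

1.29 m


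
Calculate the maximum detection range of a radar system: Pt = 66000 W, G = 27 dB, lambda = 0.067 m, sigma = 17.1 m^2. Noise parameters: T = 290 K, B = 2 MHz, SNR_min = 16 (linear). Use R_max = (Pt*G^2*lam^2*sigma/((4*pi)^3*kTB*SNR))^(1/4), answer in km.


G_lin = 10^(27/10) = 501.187234
R^4 = 66000 * 501.187234^2 * 0.067^2 * 17.1 / ((4*pi)^3 * 1.38e-23 * 290 * 2000000.0 * 16)
R^4 = 5.00764e18 m^4
R_max = (5.00764e18)^(1/4) = 47305.1 m = 47.3 km

47.3 km


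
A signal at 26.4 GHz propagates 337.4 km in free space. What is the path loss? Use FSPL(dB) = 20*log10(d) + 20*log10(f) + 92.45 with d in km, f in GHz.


20*log10(337.4) = 50.56
20*log10(26.4) = 28.43
FSPL = 171.4 dB

171.4 dB


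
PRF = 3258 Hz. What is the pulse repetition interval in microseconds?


PRI = 1/3258 = 0.0003069368 s = 306.9 us

306.9 us


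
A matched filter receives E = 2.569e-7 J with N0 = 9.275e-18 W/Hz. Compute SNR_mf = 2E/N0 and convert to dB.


SNR_lin = 2 * 2.569e-7 / 9.275e-18 = 5.54e10
SNR_dB = 10*log10(5.54e10) = 107.4 dB

107.4 dB


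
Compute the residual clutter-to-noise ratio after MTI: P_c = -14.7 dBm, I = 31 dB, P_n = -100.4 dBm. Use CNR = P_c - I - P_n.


CNR = -14.7 - 31 - (-100.4) = 54.7 dB

54.7 dB


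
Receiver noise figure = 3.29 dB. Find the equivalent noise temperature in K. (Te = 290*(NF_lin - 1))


NF_lin = 10^(3.29/10) = 2.133045
Te = 290 * (2.133045 - 1) = 328.6 K

328.6 K


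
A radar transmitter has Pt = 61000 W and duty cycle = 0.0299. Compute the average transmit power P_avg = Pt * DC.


P_avg = 61000 * 0.0299 = 1823.9 W

1823.9 W


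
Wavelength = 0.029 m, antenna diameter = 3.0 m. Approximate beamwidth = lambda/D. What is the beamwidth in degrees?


BW_rad = 0.029 / 3.0 = 0.009667
BW_deg = 0.55 degrees

0.55 degrees


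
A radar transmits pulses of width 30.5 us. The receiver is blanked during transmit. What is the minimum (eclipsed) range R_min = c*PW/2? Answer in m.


R_min = 3e8 * 30.5e-6 / 2 = 4575.0 m

4575.0 m


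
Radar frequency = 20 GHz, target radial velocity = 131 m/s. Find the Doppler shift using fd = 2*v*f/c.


fd = 2 * 131 * 20000000000.0 / 3e8 = 17466.7 Hz

17466.7 Hz


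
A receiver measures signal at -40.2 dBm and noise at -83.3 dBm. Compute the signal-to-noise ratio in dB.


SNR = -40.2 - (-83.3) = 43.1 dB

43.1 dB


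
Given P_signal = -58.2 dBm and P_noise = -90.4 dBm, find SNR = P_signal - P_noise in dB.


SNR = -58.2 - (-90.4) = 32.2 dB

32.2 dB


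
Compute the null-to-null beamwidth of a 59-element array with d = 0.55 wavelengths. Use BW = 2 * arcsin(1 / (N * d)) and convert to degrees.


1/(N*d) = 1/(59*0.55) = 0.030817
BW = 2*arcsin(0.030817) = 3.5 degrees

3.5 degrees


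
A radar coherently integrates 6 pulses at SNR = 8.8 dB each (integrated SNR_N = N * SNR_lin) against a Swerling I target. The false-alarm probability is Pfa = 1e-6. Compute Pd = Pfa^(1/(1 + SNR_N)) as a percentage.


SNR_lin = 10^(8.8/10) = 7.58578
SNR_N = 6 * 7.58578 = 45.51468
1/(1 + SNR_N) = 1/46.51468 = 0.0214986
Pd = (1e-6)^0.0214986 = 0.74303
Pd = 74.3%

74.3%


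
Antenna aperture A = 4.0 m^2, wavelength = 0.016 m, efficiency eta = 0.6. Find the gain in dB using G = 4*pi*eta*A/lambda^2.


G_linear = 4*pi*0.6*4.0/0.016^2 = 117809.72
G_dB = 10*log10(117809.72) = 50.7 dB

50.7 dB


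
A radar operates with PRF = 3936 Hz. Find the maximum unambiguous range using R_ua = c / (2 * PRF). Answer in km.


R_ua = 3e8 / (2 * 3936) = 38109.8 m = 38.1 km

38.1 km


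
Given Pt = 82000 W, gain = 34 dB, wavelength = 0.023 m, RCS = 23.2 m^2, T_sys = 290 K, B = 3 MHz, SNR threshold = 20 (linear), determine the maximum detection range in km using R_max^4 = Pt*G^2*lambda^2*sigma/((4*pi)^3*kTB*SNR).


G_lin = 10^(34/10) = 2511.886432
R^4 = 82000 * 2511.886432^2 * 0.023^2 * 23.2 / ((4*pi)^3 * 1.38e-23 * 290 * 3000000.0 * 20)
R^4 = 1.3326e19 m^4
R_max = (1.3326e19)^(1/4) = 60419.2 m = 60.4 km

60.4 km


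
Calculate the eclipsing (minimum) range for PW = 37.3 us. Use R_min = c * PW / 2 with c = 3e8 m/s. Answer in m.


R_min = 3e8 * 37.3e-6 / 2 = 5595.0 m

5595.0 m


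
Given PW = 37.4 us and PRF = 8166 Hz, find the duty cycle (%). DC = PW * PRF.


DC = 37.4e-6 * 8166 * 100 = 30.54%

30.54%


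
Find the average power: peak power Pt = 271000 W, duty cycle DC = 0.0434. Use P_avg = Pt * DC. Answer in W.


P_avg = 271000 * 0.0434 = 11761.4 W

11761.4 W


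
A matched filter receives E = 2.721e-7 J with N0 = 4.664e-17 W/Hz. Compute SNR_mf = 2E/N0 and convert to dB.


SNR_lin = 2 * 2.721e-7 / 4.664e-17 = 1.167e10
SNR_dB = 10*log10(1.167e10) = 100.7 dB

100.7 dB


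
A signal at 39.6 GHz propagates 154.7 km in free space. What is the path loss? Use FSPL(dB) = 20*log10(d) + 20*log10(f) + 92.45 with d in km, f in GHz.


20*log10(154.7) = 43.79
20*log10(39.6) = 31.95
FSPL = 168.2 dB

168.2 dB


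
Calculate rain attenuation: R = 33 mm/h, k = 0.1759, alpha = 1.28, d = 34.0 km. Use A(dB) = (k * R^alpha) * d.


gamma = 0.1759 * 33^1.28 = 15.451252 dB/km
A = 15.451252 * 34.0 = 525.34 dB

525.34 dB


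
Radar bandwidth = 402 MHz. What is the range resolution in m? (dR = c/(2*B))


dR = 3e8 / (2 * 402000000.0) = 0.37 m

0.37 m


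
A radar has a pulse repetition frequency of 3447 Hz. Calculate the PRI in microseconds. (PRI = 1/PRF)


PRI = 1/3447 = 0.0002901073 s = 290.1 us

290.1 us


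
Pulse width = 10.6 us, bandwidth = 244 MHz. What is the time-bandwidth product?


TBP = 10.6 * 244 = 2586.4

2586.4


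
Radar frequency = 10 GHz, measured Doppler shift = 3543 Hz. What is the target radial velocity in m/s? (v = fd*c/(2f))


v = 3543 * 3e8 / (2 * 10000000000.0) = 53.1 m/s

53.1 m/s


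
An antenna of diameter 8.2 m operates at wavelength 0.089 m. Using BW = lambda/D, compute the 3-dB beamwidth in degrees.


BW_rad = 0.089 / 8.2 = 0.010854
BW_deg = 0.62 degrees

0.62 degrees


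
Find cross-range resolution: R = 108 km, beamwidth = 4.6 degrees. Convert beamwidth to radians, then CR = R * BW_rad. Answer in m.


BW_rad = 0.080285146
CR = 108000 * 0.080285146 = 8670.8 m

8670.8 m


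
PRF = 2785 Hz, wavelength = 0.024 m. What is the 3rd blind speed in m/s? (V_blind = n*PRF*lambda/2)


V_blind = 3 * 2785 * 0.024 / 2 = 100.3 m/s

100.3 m/s


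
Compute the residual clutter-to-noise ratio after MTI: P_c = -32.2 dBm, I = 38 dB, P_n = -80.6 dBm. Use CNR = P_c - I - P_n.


CNR = -32.2 - 38 - (-80.6) = 10.4 dB

10.4 dB


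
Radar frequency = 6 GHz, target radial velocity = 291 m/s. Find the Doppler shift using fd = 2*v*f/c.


fd = 2 * 291 * 6000000000.0 / 3e8 = 11640.0 Hz

11640.0 Hz


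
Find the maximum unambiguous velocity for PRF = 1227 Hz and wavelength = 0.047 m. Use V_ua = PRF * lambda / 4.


V_ua = 1227 * 0.047 / 4 = 14.4 m/s

14.4 m/s


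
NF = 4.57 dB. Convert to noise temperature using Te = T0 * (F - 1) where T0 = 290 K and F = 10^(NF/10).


NF_lin = 10^(4.57/10) = 2.864178
Te = 290 * (2.864178 - 1) = 540.6 K

540.6 K


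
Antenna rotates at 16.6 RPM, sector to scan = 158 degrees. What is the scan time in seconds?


t = 158 / (16.6 * 360) * 60 = 1.59 s

1.59 s


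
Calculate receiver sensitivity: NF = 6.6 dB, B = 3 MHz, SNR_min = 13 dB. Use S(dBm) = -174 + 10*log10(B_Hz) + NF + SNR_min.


10*log10(3000000.0) = 64.77
S = -174 + 64.77 + 6.6 + 13 = -89.6 dBm

-89.6 dBm


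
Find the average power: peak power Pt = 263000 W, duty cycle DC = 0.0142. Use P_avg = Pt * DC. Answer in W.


P_avg = 263000 * 0.0142 = 3734.6 W

3734.6 W


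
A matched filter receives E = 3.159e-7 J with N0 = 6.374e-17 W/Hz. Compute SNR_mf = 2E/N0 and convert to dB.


SNR_lin = 2 * 3.159e-7 / 6.374e-17 = 9.912e9
SNR_dB = 10*log10(9.912e9) = 100.0 dB

100.0 dB


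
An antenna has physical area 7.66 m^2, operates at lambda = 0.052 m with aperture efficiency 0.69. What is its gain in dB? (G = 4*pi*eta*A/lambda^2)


G_linear = 4*pi*0.69*7.66/0.052^2 = 24562.98
G_dB = 10*log10(24562.98) = 43.9 dB

43.9 dB


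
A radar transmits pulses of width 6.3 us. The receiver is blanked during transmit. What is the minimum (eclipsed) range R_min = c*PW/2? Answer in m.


R_min = 3e8 * 6.3e-6 / 2 = 945.0 m

945.0 m
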